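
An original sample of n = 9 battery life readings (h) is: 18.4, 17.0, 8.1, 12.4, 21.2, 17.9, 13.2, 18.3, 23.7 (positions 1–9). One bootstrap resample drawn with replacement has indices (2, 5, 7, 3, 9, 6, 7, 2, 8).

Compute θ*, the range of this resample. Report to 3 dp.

Resample values: 17.0, 21.2, 13.2, 8.1, 23.7, 17.9, 13.2, 17.0, 18.3.
Range = 23.7 − 8.1 = 15.600

θ* = 15.600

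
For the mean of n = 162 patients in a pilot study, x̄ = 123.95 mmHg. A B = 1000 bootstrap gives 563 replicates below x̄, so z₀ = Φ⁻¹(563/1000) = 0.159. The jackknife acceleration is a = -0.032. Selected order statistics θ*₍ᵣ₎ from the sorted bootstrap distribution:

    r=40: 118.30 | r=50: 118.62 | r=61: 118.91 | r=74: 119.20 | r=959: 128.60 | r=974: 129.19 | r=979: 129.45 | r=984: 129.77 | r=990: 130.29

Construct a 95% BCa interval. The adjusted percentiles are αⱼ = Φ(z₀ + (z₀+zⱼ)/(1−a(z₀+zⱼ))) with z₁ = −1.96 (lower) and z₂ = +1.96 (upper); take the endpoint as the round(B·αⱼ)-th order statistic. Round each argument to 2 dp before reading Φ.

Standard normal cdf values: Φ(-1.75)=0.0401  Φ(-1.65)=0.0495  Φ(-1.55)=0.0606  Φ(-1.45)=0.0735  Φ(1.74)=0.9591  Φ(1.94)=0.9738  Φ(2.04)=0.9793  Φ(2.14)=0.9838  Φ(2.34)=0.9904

(118.30, 129.77)

Lower: z₀ + z₁ = 0.159 + (-1.960) = -1.801; 1 − a(z₀+z₁) = 1 − (-0.032)(-1.801) = 0.9424; argument = 0.159 + (-1.801)/0.9424 = -1.7521 → -1.75.
α₁ = Φ(-1.75) = 0.0401; rank = round(1000 × 0.0401) = 40; θ*₍40₎ = 118.30.
Upper: z₀ + z₂ = 2.119; 1 − a(z₀+z₂) = 1.0678; argument = 2.1434 → 2.14; α₂ = 0.9838; rank = 984; θ*₍984₎ = 129.77.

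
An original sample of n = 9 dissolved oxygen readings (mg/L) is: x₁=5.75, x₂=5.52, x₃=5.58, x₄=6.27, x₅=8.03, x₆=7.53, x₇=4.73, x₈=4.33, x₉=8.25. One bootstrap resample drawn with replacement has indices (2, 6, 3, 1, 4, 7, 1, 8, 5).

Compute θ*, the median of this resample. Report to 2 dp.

θ* = 5.75

Resample values: 5.52, 7.53, 5.58, 5.75, 6.27, 4.73, 5.75, 4.33, 8.03.
Sorted: 4.33, 4.73, 5.52, 5.58, 5.75, 5.75, 6.27, 7.53, 8.03
Median = middle value = 5.75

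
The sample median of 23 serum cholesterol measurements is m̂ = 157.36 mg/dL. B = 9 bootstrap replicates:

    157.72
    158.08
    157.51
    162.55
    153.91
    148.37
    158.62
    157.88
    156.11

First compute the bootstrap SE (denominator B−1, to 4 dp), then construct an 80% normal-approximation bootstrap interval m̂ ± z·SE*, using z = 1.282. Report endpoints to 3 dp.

Mean of replicates = 156.7500; sum of squared deviations = 120.4008; SE* = √(120.4008/8) = 3.8794
Margin = 1.282 × 3.8794 = 4.9734
Interval: 157.36 ± 4.9734

(152.387, 162.333)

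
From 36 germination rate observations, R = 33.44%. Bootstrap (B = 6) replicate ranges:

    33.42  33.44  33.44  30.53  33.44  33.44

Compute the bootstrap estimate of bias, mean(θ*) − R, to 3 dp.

bias = −0.488

mean(θ*) = (33.42 + 33.44 + 33.44 + 30.53 + 33.44 + 33.44) / 6 = 32.9517
bias = 32.9517 − 33.44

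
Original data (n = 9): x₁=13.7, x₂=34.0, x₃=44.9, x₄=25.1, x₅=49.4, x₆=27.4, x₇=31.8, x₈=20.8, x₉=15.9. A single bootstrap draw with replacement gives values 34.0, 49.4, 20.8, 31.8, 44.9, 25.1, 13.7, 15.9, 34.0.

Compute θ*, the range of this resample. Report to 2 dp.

Range = 49.4 − 13.7 = 35.70

θ* = 35.70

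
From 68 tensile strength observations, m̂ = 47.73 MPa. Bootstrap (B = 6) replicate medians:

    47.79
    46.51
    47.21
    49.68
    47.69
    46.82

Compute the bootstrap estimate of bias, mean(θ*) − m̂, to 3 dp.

mean(θ*) = (47.79 + 46.51 + 47.21 + 49.68 + 47.69 + 46.82) / 6 = 47.6167
bias = 47.6167 − 47.73

bias = −0.113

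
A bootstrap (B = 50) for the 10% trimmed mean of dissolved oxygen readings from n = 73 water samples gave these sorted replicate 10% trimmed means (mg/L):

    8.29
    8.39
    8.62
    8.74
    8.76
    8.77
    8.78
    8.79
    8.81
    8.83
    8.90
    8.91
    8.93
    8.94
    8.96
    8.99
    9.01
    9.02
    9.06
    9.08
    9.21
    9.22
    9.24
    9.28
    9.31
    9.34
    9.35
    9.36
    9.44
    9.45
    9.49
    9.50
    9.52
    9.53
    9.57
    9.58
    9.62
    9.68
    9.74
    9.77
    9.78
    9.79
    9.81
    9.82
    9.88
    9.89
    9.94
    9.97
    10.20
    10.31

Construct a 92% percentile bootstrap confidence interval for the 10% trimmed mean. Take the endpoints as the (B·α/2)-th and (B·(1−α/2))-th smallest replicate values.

(8.39, 9.97)

α = 0.08; lower rank = 50 × 0.040 = 2; upper rank = 50 × 0.960 = 48.
The 2nd smallest replicate is 8.39; the 48th is 9.97.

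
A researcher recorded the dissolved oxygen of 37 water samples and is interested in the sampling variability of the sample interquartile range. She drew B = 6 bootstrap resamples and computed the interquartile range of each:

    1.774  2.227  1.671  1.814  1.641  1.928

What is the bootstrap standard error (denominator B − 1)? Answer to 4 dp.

SE* = 0.2148

Bootstrap SE is the standard deviation of the 6 replicate interquartile ranges.
Mean of replicates: (1.774 + 2.227 + 1.671 + 1.814 + 1.641 + 1.928) / 6 = 11.05500 / 6 = 1.84250
Sum of squared deviations: (−0.06850)² + (+0.38450)² + (−0.17150)² + (−0.02850)² + (−0.20150)² + (+0.08550)² = 0.23067
Variance = 0.23067 / 5 = 0.04613
SE* = √0.04613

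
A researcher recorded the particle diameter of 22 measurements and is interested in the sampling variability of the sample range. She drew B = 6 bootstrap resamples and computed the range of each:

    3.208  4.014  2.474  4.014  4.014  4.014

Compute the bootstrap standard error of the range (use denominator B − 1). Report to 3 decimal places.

Bootstrap SE is the standard deviation of the 6 replicate ranges.
Mean of replicates: (3.208 + 4.014 + 2.474 + 4.014 + 4.014 + 4.014) / 6 = 21.7380 / 6 = 3.6230
Sum of squared deviations: (−0.4150)² + (+0.3910)² + (−1.1490)² + (+0.3910)² + (+0.3910)² + (+0.3910)² = 2.1040
Variance = 2.1040 / 5 = 0.4208
SE* = √0.4208

SE* = 0.649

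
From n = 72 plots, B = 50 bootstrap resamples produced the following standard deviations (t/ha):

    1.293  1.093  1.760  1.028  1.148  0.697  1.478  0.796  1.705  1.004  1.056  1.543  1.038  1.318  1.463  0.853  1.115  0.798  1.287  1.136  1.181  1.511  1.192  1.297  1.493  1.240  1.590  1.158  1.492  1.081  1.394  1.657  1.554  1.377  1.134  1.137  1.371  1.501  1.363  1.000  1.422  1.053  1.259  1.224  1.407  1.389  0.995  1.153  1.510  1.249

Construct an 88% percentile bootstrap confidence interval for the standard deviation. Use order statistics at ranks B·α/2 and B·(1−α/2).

(0.798, 1.590)

Sorted replicates: 0.697, 0.796, 0.798, 0.853, 0.995, 1.000, 1.004, 1.028, 1.038, 1.053, 1.056, 1.081, 1.093, 1.115, 1.134, 1.136, 1.137, 1.148, 1.153, 1.158, 1.181, 1.192, 1.224, 1.240, 1.249, 1.259, 1.287, 1.293, 1.297, 1.318, 1.363, 1.371, 1.377, 1.389, 1.394, 1.407, 1.422, 1.463, 1.478, 1.492, 1.493, 1.501, 1.510, 1.511, 1.543, 1.554, 1.590, 1.657, 1.705, 1.760
α = 0.12; lower rank = 50 × 0.060 = 3; upper rank = 50 × 0.940 = 47.
The 3rd smallest replicate is 0.798; the 47th is 1.590.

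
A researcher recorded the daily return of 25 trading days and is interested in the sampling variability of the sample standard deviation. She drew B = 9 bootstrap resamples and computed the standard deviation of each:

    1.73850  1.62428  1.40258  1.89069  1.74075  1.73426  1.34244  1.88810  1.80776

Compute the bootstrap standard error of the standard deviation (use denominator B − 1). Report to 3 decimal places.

Bootstrap SE is the standard deviation of the 9 replicate standard deviations.
Mean of replicates: (1.73850 + 1.62428 + 1.40258 + 1.89069 + 1.74075 + 1.73426 + 1.34244 + 1.88810 + 1.80776) / 9 = 15.169360 / 9 = 1.685484
Sum of squared deviations: (+0.053016)² + (−0.061204)² + (−0.282904)² + (+0.205206)² + (+0.055266)² + (+0.048776)² + (−0.343044)² + (+0.202616)² + (+0.122276)² = 0.307818
Variance = 0.307818 / 8 = 0.038477
SE* = √0.038477

SE* = 0.196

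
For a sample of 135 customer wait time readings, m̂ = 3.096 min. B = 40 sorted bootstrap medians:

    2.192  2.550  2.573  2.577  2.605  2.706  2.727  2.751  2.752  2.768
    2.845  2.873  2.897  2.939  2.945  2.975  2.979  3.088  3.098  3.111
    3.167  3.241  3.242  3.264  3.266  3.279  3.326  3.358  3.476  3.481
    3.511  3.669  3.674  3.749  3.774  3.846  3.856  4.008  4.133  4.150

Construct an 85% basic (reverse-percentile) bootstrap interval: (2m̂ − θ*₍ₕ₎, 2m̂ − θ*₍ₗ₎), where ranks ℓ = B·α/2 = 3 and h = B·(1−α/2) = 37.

Percentile endpoints at ranks 3 and 37: θ*₍3₎ = 2.573, θ*₍37₎ = 3.856.
Basic interval reflects these around m̂:
  lower = 2 × 3.096 − 3.856 = 2.336
  upper = 2 × 3.096 − 2.573 = 3.619

(2.336, 3.619)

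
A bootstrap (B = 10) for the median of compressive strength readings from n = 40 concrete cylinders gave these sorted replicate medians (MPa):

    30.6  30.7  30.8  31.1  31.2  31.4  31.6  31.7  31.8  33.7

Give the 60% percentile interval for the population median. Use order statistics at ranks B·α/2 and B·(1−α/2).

(30.7, 31.7)

α = 0.40; lower rank = 10 × 0.200 = 2; upper rank = 10 × 0.800 = 8.
The 2nd smallest replicate is 30.7; the 8th is 31.7.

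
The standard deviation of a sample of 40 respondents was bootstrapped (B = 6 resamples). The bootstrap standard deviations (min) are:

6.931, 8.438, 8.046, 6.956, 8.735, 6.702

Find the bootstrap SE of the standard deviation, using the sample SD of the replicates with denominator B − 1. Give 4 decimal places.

SE* = 0.8776

Bootstrap SE is the standard deviation of the 6 replicate standard deviations.
Mean of replicates: (6.931 + 8.438 + 8.046 + 6.956 + 8.735 + 6.702) / 6 = 45.80800 / 6 = 7.63467
Sum of squared deviations: (−0.70367)² + (+0.80333)² + (+0.41133)² + (−0.67867)² + (+1.10033)² + (−0.93267)² = 3.85088
Variance = 3.85088 / 5 = 0.77018
SE* = √0.77018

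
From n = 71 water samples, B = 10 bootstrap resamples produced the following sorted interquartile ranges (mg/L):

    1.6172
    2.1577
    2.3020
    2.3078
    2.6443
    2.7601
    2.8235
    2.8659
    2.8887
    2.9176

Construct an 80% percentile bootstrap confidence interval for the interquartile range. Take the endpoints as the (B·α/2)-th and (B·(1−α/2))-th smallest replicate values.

α = 0.20; lower rank = 10 × 0.100 = 1; upper rank = 10 × 0.900 = 9.
The 1st smallest replicate is 1.6172; the 9th is 2.8887.

(1.6172, 2.8887)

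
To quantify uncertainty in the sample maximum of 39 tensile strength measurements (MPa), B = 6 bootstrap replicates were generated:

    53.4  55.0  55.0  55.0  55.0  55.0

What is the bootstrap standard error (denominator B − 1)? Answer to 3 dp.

SE* = 0.653

Bootstrap SE is the standard deviation of the 6 replicate maximums.
Mean of replicates: (53.4 + 55.0 + 55.0 + 55.0 + 55.0 + 55.0) / 6 = 328.4000 / 6 = 54.7333
Sum of squared deviations: (−1.3333)² + (+0.2667)² + (+0.2667)² + (+0.2667)² + (+0.2667)² + (+0.2667)² = 2.1333
Variance = 2.1333 / 5 = 0.4267
SE* = √0.4267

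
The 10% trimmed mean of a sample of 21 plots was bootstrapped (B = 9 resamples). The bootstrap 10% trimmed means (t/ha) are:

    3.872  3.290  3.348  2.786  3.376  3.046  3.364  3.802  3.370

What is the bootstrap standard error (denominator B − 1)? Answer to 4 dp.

SE* = 0.3337

Bootstrap SE is the standard deviation of the 9 replicate 10% trimmed means.
Mean of replicates: (3.872 + 3.290 + 3.348 + 2.786 + 3.376 + 3.046 + 3.364 + 3.802 + 3.370) / 9 = 30.25400 / 9 = 3.36156
Sum of squared deviations: (+0.51044)² + (−0.07156)² + (−0.01356)² + (−0.57556)² + (+0.01444)² + (−0.31556)² + (+0.00244)² + (+0.44044)² + (+0.00844)² = 0.89097
Variance = 0.89097 / 8 = 0.11137
SE* = √0.11137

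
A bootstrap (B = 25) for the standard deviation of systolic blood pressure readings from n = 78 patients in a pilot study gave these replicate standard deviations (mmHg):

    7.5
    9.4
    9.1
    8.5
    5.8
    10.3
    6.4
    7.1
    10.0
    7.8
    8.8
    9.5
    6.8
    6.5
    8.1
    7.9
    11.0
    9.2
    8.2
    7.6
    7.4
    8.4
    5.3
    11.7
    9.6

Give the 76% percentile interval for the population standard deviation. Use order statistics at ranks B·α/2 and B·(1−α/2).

Sorted replicates: 5.3, 5.8, 6.4, 6.5, 6.8, 7.1, 7.4, 7.5, 7.6, 7.8, 7.9, 8.1, 8.2, 8.4, 8.5, 8.8, 9.1, 9.2, 9.4, 9.5, 9.6, 10.0, 10.3, 11.0, 11.7
α = 0.24; lower rank = 25 × 0.120 = 3; upper rank = 25 × 0.880 = 22.
The 3rd smallest replicate is 6.4; the 22nd is 10.0.

(6.4, 10.0)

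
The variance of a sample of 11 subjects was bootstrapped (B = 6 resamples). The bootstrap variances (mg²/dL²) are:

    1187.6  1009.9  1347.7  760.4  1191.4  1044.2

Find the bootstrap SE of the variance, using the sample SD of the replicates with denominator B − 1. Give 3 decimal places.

Bootstrap SE is the standard deviation of the 6 replicate variances.
Mean of replicates: (1187.6 + 1009.9 + 1347.7 + 760.4 + 1191.4 + 1044.2) / 6 = 6541.2000 / 6 = 1090.2000
Sum of squared deviations: (+97.4000)² + (−80.3000)² + (+257.5000)² + (−329.8000)² + (+101.2000)² + (−46.0000)² = 203366.5800
Variance = 203366.5800 / 5 = 40673.3160
SE* = √40673.3160

SE* = 201.676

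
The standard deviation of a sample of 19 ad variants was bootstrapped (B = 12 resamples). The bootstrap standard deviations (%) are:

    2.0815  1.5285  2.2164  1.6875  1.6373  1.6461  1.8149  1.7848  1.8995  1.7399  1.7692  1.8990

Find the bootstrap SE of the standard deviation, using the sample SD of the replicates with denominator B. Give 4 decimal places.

Bootstrap SE is the standard deviation of the 12 replicate standard deviations.
Mean of replicates: (2.0815 + 1.5285 + 2.2164 + 1.6875 + 1.6373 + 1.6461 + 1.8149 + 1.7848 + 1.8995 + 1.7399 + 1.7692 + 1.8990) / 12 = 21.70460 / 12 = 1.80872
Sum of squared deviations: (+0.27278)² + (−0.28022)² + (+0.40768)² + (−0.12122)² + (−0.17142)² + (−0.16262)² + (+0.00618)² + (−0.02392)² + (+0.09078)² + (−0.06882)² + (−0.03952)² + (+0.09028)² = 0.41296
Variance = 0.41296 / 12 = 0.03441
SE* = √0.03441

SE* = 0.1855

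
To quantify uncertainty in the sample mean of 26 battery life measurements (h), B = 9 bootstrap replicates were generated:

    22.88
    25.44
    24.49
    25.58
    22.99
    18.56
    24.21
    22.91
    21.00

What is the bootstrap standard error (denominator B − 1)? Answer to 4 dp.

SE* = 2.2334

Bootstrap SE is the standard deviation of the 9 replicate means.
Mean of replicates: (22.88 + 25.44 + 24.49 + 25.58 + 22.99 + 18.56 + 24.21 + 22.91 + 21.00) / 9 = 208.06000 / 9 = 23.11778
Sum of squared deviations: (−0.23778)² + (+2.32222)² + (+1.37222)² + (+2.46222)² + (−0.12778)² + (−4.55778)² + (+1.09222)² + (−0.20778)² + (−2.11778)² = 39.90556
Variance = 39.90556 / 8 = 4.98819
SE* = √4.98819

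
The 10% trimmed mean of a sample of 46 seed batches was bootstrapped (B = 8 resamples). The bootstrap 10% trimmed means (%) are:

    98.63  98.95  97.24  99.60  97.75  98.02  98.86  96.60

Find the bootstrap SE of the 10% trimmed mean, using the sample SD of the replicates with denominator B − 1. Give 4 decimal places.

SE* = 0.9899

Bootstrap SE is the standard deviation of the 8 replicate 10% trimmed means.
Mean of replicates: (98.63 + 98.95 + 97.24 + 99.60 + 97.75 + 98.02 + 98.86 + 96.60) / 8 = 785.65000 / 8 = 98.20625
Sum of squared deviations: (+0.42375)² + (+0.74375)² + (−0.96625)² + (+1.39375)² + (−0.45625)² + (−0.18625)² + (+0.65375)² + (−1.60625)² = 6.85919
Variance = 6.85919 / 7 = 0.97988
SE* = √0.97988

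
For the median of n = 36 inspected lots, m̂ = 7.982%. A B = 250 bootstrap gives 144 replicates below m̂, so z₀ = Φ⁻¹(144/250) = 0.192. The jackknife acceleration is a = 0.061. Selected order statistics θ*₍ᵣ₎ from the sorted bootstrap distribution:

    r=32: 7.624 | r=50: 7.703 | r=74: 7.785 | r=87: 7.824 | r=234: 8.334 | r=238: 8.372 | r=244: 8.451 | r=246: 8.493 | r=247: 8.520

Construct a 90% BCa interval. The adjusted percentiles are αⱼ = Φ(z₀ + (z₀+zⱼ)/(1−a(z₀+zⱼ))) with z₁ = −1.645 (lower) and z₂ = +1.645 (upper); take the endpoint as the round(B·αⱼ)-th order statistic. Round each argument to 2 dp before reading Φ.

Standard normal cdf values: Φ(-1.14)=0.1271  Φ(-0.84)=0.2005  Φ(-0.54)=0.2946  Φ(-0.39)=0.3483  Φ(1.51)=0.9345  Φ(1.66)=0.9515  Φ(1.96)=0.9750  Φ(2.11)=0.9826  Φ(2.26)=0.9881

Lower: z₀ + z₁ = 0.192 + (-1.645) = -1.453; 1 − a(z₀+z₁) = 1 − (0.061)(-1.453) = 1.0886; argument = 0.192 + (-1.453)/1.0886 = -1.1427 → -1.14.
α₁ = Φ(-1.14) = 0.1271; rank = round(250 × 0.1271) = 32; θ*₍32₎ = 7.624.
Upper: z₀ + z₂ = 1.837; 1 − a(z₀+z₂) = 0.8879; argument = 2.2608 → 2.26; α₂ = 0.9881; rank = 247; θ*₍247₎ = 8.520.

(7.624, 8.520)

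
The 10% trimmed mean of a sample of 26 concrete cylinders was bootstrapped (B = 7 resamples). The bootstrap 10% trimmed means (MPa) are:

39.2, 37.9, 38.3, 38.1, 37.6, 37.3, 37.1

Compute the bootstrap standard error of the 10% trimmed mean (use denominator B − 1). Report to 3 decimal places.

Bootstrap SE is the standard deviation of the 7 replicate 10% trimmed means.
Mean of replicates: (39.2 + 37.9 + 38.3 + 38.1 + 37.6 + 37.3 + 37.1) / 7 = 265.5000 / 7 = 37.9286
Sum of squared deviations: (+1.2714)² + (−0.0286)² + (+0.3714)² + (+0.1714)² + (−0.3286)² + (−0.6286)² + (−0.8286)² = 2.9743
Variance = 2.9743 / 6 = 0.4957
SE* = √0.4957

SE* = 0.704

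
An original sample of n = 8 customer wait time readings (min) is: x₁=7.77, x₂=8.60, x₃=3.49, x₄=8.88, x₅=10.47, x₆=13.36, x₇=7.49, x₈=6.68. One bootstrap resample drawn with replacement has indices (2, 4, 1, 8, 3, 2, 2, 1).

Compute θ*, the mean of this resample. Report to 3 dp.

Resample values: 8.60, 8.88, 7.77, 6.68, 3.49, 8.60, 8.60, 7.77.
Mean = (8.60 + 8.88 + 7.77 + 6.68 + 3.49 + 8.60 + 8.60 + 7.77) / 8 = 60.390 / 8 = 7.549

θ* = 7.549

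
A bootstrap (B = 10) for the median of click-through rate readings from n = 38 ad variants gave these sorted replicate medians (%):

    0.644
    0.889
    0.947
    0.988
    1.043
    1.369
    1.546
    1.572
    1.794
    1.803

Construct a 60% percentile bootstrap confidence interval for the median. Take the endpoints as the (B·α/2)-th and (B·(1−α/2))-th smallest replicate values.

α = 0.40; lower rank = 10 × 0.200 = 2; upper rank = 10 × 0.800 = 8.
The 2nd smallest replicate is 0.889; the 8th is 1.572.

(0.889, 1.572)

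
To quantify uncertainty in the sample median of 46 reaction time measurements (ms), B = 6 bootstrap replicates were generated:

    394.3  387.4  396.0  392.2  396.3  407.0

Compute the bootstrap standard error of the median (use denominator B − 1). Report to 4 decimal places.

Bootstrap SE is the standard deviation of the 6 replicate medians.
Mean of replicates: (394.3 + 387.4 + 396.0 + 392.2 + 396.3 + 407.0) / 6 = 2373.20000 / 6 = 395.53333
Sum of squared deviations: (−1.23333)² + (−8.13333)² + (+0.46667)² + (−3.33333)² + (+0.76667)² + (+11.46667)² = 211.07333
Variance = 211.07333 / 5 = 42.21467
SE* = √42.21467

SE* = 6.4973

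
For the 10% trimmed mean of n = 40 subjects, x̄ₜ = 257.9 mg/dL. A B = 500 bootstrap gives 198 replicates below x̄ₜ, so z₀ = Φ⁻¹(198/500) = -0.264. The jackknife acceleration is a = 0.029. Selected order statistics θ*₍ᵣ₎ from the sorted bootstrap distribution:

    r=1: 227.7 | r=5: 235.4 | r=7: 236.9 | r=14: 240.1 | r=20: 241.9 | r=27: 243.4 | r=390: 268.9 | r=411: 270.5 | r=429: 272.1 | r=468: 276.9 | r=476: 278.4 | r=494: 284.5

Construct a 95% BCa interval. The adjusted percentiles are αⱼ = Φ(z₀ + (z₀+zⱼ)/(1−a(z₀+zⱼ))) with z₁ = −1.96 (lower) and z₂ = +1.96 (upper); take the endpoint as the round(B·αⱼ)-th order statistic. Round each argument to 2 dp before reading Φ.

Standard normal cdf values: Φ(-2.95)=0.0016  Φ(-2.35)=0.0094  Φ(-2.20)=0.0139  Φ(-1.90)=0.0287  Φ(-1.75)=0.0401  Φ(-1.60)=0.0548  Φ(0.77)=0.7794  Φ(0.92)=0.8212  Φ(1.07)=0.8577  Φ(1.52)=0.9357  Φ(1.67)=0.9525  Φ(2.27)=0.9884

Lower: z₀ + z₁ = -0.264 + (-1.960) = -2.224; 1 − a(z₀+z₁) = 1 − (0.029)(-2.224) = 1.0645; argument = -0.264 + (-2.224)/1.0645 = -2.3533 → -2.35.
α₁ = Φ(-2.35) = 0.0094; rank = round(500 × 0.0094) = 5; θ*₍5₎ = 235.4.
Upper: z₀ + z₂ = 1.696; 1 − a(z₀+z₂) = 0.9508; argument = 1.5197 → 1.52; α₂ = 0.9357; rank = 468; θ*₍468₎ = 276.9.

(235.4, 276.9)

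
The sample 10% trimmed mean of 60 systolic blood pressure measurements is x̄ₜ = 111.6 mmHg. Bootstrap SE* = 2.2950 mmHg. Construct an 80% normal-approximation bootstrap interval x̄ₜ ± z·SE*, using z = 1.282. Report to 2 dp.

(108.66, 114.54)

Margin = 1.282 × 2.2950 = 2.942
Interval: 111.6 ± 2.942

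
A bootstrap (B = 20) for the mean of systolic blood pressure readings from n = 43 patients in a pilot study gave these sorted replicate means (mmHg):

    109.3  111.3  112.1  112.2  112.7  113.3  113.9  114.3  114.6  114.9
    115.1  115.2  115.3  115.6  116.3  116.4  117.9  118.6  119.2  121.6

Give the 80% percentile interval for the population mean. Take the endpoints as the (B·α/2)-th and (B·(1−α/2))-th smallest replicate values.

α = 0.20; lower rank = 20 × 0.100 = 2; upper rank = 20 × 0.900 = 18.
The 2nd smallest replicate is 111.3; the 18th is 118.6.

(111.3, 118.6)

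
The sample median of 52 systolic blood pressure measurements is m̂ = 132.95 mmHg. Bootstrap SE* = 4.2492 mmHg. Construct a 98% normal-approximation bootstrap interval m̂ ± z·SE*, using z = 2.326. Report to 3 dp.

Margin = 2.326 × 4.2492 = 9.8836
Interval: 132.95 ± 9.8836

(123.066, 142.834)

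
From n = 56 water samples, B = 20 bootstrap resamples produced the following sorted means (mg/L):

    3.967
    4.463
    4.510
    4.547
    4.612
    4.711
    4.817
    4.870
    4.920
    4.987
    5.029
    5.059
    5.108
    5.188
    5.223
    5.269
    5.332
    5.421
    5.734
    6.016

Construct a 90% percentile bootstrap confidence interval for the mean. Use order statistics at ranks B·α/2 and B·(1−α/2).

α = 0.10; lower rank = 20 × 0.050 = 1; upper rank = 20 × 0.950 = 19.
The 1st smallest replicate is 3.967; the 19th is 5.734.

(3.967, 5.734)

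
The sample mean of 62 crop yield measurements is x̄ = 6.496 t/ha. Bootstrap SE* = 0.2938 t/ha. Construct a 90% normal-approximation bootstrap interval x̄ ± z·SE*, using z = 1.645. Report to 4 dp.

Margin = 1.645 × 0.2938 = 0.48330
Interval: 6.496 ± 0.48330

(6.0127, 6.9793)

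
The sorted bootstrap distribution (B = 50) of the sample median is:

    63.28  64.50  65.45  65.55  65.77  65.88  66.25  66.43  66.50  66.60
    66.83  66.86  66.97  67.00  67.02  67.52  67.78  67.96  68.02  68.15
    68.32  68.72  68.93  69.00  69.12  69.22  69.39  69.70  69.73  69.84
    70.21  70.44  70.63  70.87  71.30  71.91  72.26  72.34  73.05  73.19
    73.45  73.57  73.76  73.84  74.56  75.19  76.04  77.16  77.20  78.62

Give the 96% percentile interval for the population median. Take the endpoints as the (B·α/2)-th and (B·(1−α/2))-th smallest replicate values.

(63.28, 77.20)

α = 0.04; lower rank = 50 × 0.020 = 1; upper rank = 50 × 0.980 = 49.
The 1st smallest replicate is 63.28; the 49th is 77.20.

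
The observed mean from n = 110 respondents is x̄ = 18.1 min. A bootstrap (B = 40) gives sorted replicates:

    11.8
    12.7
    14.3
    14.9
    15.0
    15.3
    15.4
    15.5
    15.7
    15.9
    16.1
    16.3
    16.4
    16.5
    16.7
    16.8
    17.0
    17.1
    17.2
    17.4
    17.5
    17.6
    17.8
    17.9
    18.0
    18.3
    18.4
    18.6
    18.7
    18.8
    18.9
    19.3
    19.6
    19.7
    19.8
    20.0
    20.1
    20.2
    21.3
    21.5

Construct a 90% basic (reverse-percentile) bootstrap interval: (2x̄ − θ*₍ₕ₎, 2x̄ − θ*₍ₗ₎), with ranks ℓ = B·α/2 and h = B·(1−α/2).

Percentile endpoints at ranks 2 and 38: θ*₍2₎ = 12.7, θ*₍38₎ = 20.2.
Basic interval reflects these around x̄:
  lower = 2 × 18.1 − 20.2 = 16.0
  upper = 2 × 18.1 − 12.7 = 23.5

(16.0, 23.5)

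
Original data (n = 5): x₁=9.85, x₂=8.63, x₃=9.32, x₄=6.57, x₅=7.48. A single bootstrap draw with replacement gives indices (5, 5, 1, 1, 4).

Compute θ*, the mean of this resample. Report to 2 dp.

θ* = 8.25

Resample values: 7.48, 7.48, 9.85, 9.85, 6.57.
Mean = (7.48 + 7.48 + 9.85 + 9.85 + 6.57) / 5 = 41.230 / 5 = 8.25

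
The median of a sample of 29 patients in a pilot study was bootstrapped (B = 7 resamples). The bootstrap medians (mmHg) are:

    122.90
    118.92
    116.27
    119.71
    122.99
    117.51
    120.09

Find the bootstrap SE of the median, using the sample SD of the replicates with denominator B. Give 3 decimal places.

SE* = 2.341

Bootstrap SE is the standard deviation of the 7 replicate medians.
Mean of replicates: (122.90 + 118.92 + 116.27 + 119.71 + 122.99 + 117.51 + 120.09) / 7 = 838.3900 / 7 = 119.7700
Sum of squared deviations: (+3.1300)² + (−0.8500)² + (−3.5000)² + (−0.0600)² + (+3.2200)² + (−2.2600)² + (+0.3200)² = 38.3514
Variance = 38.3514 / 7 = 5.4788
SE* = √5.4788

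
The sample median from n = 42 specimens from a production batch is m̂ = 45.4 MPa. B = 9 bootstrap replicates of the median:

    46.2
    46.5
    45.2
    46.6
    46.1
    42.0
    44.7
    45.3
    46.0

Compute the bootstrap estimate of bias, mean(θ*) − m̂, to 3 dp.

bias = +0.000

mean(θ*) = (46.2 + 46.5 + 45.2 + 46.6 + 46.1 + 42.0 + 44.7 + 45.3 + 46.0) / 9 = 45.4000
bias = 45.4000 − 45.4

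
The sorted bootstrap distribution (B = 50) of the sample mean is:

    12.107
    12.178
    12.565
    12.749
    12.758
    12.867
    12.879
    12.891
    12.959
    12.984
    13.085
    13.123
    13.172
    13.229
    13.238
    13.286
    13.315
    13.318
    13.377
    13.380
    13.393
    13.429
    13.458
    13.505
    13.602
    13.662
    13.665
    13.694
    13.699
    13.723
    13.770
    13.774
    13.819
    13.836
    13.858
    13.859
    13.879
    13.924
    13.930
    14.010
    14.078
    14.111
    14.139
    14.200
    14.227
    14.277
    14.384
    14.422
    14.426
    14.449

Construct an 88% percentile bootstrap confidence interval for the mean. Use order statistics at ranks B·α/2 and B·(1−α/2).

α = 0.12; lower rank = 50 × 0.060 = 3; upper rank = 50 × 0.940 = 47.
The 3rd smallest replicate is 12.565; the 47th is 14.384.

(12.565, 14.384)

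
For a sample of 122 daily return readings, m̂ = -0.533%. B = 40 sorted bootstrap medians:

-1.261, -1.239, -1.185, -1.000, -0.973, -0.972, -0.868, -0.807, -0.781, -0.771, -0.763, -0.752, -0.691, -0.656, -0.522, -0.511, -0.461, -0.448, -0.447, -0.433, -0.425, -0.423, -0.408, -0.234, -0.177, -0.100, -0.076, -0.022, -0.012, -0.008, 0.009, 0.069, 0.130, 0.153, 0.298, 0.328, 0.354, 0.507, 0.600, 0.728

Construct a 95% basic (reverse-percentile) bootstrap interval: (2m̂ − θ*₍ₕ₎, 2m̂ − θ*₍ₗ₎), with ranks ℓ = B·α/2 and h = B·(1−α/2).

Percentile endpoints at ranks 1 and 39: θ*₍1₎ = -1.261, θ*₍39₎ = 0.600.
Basic interval reflects these around m̂:
  lower = 2 × -0.533 − 0.600 = -1.666
  upper = 2 × -0.533 − -1.261 = 0.195

(-1.666, 0.195)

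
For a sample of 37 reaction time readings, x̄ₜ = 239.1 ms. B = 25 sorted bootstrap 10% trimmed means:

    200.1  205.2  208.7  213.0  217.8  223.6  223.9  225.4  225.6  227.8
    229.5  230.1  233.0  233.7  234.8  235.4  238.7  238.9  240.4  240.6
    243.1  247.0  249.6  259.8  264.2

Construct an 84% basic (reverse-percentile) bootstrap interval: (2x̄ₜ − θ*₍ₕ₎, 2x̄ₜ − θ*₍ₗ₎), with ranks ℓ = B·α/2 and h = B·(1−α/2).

(228.6, 273.0)

Percentile endpoints at ranks 2 and 23: θ*₍2₎ = 205.2, θ*₍23₎ = 249.6.
Basic interval reflects these around x̄ₜ:
  lower = 2 × 239.1 − 249.6 = 228.6
  upper = 2 × 239.1 − 205.2 = 273.0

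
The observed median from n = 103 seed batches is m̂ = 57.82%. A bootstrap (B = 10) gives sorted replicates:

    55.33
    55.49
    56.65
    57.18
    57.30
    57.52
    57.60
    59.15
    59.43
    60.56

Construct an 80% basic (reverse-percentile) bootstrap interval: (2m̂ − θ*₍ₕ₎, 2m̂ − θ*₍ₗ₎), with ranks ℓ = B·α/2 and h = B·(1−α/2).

(56.21, 60.31)

Percentile endpoints at ranks 1 and 9: θ*₍1₎ = 55.33, θ*₍9₎ = 59.43.
Basic interval reflects these around m̂:
  lower = 2 × 57.82 − 59.43 = 56.21
  upper = 2 × 57.82 − 55.33 = 60.31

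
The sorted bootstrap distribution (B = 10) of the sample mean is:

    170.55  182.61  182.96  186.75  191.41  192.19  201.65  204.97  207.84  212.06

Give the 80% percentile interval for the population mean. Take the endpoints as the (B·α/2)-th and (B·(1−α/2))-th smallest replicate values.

α = 0.20; lower rank = 10 × 0.100 = 1; upper rank = 10 × 0.900 = 9.
The 1st smallest replicate is 170.55; the 9th is 207.84.

(170.55, 207.84)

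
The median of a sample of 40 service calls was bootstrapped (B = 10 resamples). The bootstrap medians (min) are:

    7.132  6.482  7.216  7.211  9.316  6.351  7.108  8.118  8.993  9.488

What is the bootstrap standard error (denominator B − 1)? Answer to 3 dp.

SE* = 1.159

Bootstrap SE is the standard deviation of the 10 replicate medians.
Mean of replicates: (7.132 + 6.482 + 7.216 + 7.211 + 9.316 + 6.351 + 7.108 + 8.118 + 8.993 + 9.488) / 10 = 77.4150 / 10 = 7.7415
Sum of squared deviations: (−0.6095)² + (−1.2595)² + (−0.5255)² + (−0.5305)² + (+1.5745)² + (−1.3905)² + (−0.6335)² + (+0.3765)² + (+1.2515)² + (+1.7465)² = 12.0875
Variance = 12.0875 / 9 = 1.3431
SE* = √1.3431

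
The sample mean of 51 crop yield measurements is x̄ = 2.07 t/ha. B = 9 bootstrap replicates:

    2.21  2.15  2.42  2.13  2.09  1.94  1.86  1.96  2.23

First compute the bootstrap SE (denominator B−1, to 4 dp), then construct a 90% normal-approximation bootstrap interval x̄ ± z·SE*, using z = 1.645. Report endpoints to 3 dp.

Mean of replicates = 2.1100; sum of squared deviations = 0.2368; SE* = √(0.2368/8) = 0.1720
Margin = 1.645 × 0.1720 = 0.2829
Interval: 2.07 ± 0.2829

(1.787, 2.353)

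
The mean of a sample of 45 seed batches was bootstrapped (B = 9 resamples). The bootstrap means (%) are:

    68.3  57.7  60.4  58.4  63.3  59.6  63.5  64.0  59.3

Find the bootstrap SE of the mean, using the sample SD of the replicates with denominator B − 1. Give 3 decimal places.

SE* = 3.416

Bootstrap SE is the standard deviation of the 9 replicate means.
Mean of replicates: (68.3 + 57.7 + 60.4 + 58.4 + 63.3 + 59.6 + 63.5 + 64.0 + 59.3) / 9 = 554.5000 / 9 = 61.6111
Sum of squared deviations: (+6.6889)² + (−3.9111)² + (−1.2111)² + (−3.2111)² + (+1.6889)² + (−2.0111)² + (+1.8889)² + (+2.3889)² + (−2.3111)² = 93.3289
Variance = 93.3289 / 8 = 11.6661
SE* = √11.6661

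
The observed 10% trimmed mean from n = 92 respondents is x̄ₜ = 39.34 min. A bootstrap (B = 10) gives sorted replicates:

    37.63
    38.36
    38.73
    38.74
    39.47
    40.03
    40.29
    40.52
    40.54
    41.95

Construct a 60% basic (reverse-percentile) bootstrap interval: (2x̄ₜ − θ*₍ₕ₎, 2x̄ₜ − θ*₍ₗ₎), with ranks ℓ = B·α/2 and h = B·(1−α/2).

Percentile endpoints at ranks 2 and 8: θ*₍2₎ = 38.36, θ*₍8₎ = 40.52.
Basic interval reflects these around x̄ₜ:
  lower = 2 × 39.34 − 40.52 = 38.16
  upper = 2 × 39.34 − 38.36 = 40.32

(38.16, 40.32)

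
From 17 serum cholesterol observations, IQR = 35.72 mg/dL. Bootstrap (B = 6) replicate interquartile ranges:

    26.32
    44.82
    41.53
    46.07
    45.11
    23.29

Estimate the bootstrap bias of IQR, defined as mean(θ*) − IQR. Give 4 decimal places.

bias = +2.1367

mean(θ*) = (26.32 + 44.82 + 41.53 + 46.07 + 45.11 + 23.29) / 6 = 37.85667
bias = 37.85667 − 35.72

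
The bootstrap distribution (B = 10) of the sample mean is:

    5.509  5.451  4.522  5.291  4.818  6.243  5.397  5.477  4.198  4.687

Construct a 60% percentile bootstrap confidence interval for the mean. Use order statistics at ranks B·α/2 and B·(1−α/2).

Sorted replicates: 4.198, 4.522, 4.687, 4.818, 5.291, 5.397, 5.451, 5.477, 5.509, 6.243
α = 0.40; lower rank = 10 × 0.200 = 2; upper rank = 10 × 0.800 = 8.
The 2nd smallest replicate is 4.522; the 8th is 5.477.

(4.522, 5.477)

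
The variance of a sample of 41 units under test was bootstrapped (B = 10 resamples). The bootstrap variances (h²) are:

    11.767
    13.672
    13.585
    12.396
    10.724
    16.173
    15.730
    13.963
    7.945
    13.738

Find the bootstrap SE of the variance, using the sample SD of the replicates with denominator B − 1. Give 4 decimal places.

Bootstrap SE is the standard deviation of the 10 replicate variances.
Mean of replicates: (11.767 + 13.672 + 13.585 + 12.396 + 10.724 + 16.173 + 15.730 + 13.963 + 7.945 + 13.738) / 10 = 129.69300 / 10 = 12.96930
Sum of squared deviations: (−1.20230)² + (+0.70270)² + (+0.61570)² + (−0.57330)² + (−2.24530)² + (+3.20370)² + (+2.76070)² + (+0.99370)² + (−5.02430)² + (+0.76870)² = 52.39553
Variance = 52.39553 / 9 = 5.82173
SE* = √5.82173

SE* = 2.4128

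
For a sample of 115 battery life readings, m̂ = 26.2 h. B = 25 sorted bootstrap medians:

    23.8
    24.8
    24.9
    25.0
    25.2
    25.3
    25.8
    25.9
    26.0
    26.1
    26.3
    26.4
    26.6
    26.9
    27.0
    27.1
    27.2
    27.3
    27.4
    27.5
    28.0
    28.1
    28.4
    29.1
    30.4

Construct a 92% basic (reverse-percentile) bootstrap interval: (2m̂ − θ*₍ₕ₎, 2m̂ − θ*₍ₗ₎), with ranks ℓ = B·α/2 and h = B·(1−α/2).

Percentile endpoints at ranks 1 and 24: θ*₍1₎ = 23.8, θ*₍24₎ = 29.1.
Basic interval reflects these around m̂:
  lower = 2 × 26.2 − 29.1 = 23.3
  upper = 2 × 26.2 − 23.8 = 28.6

(23.3, 28.6)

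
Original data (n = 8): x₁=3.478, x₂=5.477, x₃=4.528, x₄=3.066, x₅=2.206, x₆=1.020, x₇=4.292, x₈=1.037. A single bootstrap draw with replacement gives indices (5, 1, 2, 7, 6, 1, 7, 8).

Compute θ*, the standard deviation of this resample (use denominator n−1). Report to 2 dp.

θ* = 1.61

Resample values: 2.206, 3.478, 5.477, 4.292, 1.020, 3.478, 4.292, 1.037.
Mean = 3.1600; sum of squared deviations = 18.1304
s² = 18.1304 / 7 = 2.5901
s = √2.5901 = 1.61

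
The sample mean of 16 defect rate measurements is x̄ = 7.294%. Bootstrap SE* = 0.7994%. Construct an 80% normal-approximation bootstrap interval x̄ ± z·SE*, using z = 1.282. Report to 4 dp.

(6.2692, 8.3188)

Margin = 1.282 × 0.7994 = 1.02483
Interval: 7.294 ± 1.02483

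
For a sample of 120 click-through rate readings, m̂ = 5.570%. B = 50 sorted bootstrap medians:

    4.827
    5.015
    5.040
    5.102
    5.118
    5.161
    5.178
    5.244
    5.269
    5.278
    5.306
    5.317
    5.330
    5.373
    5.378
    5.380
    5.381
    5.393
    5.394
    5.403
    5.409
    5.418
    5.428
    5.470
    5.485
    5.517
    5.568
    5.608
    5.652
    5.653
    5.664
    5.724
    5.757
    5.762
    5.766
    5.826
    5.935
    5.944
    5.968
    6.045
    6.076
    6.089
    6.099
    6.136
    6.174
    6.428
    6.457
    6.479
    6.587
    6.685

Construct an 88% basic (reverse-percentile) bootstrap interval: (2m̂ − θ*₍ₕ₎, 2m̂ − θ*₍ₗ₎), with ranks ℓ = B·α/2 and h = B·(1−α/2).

Percentile endpoints at ranks 3 and 47: θ*₍3₎ = 5.040, θ*₍47₎ = 6.457.
Basic interval reflects these around m̂:
  lower = 2 × 5.570 − 6.457 = 4.683
  upper = 2 × 5.570 − 5.040 = 6.100

(4.683, 6.100)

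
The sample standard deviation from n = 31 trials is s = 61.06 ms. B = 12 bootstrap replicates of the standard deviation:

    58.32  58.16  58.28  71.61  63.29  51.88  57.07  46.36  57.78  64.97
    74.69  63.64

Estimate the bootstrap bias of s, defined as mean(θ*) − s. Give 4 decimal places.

mean(θ*) = (58.32 + 58.16 + 58.28 + 71.61 + 63.29 + 51.88 + 57.07 + 46.36 + 57.78 + 64.97 + 74.69 + 63.64) / 12 = 60.50417
bias = 60.50417 − 61.06

bias = −0.5558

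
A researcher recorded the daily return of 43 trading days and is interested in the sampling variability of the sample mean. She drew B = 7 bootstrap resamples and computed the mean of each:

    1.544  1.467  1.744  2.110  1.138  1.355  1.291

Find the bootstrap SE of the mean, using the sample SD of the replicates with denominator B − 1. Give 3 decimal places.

SE* = 0.323

Bootstrap SE is the standard deviation of the 7 replicate means.
Mean of replicates: (1.544 + 1.467 + 1.744 + 2.110 + 1.138 + 1.355 + 1.291) / 7 = 10.6490 / 7 = 1.5213
Sum of squared deviations: (+0.0227)² + (−0.0543)² + (+0.2227)² + (+0.5887)² + (−0.3833)² + (−0.1663)² + (−0.2303)² = 0.6272
Variance = 0.6272 / 6 = 0.1045
SE* = √0.1045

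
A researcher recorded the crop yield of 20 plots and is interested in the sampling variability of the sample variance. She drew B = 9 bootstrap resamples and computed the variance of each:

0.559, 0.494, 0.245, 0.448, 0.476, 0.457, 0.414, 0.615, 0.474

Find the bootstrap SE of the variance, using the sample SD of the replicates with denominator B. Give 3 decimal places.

SE* = 0.096

Bootstrap SE is the standard deviation of the 9 replicate variances.
Mean of replicates: (0.559 + 0.494 + 0.245 + 0.448 + 0.476 + 0.457 + 0.414 + 0.615 + 0.474) / 9 = 4.1820 / 9 = 0.4647
Sum of squared deviations: (+0.0943)² + (+0.0293)² + (−0.2197)² + (−0.0167)² + (+0.0113)² + (−0.0077)² + (−0.0507)² + (+0.1503)² + (+0.0093)² = 0.0837
Variance = 0.0837 / 9 = 0.0093
SE* = √0.0093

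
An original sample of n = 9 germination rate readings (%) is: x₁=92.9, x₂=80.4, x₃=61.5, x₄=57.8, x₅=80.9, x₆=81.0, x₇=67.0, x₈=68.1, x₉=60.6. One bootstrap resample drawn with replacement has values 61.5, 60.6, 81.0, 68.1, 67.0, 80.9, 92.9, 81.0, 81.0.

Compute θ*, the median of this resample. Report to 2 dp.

Sorted: 60.6, 61.5, 67.0, 68.1, 80.9, 81.0, 81.0, 81.0, 92.9
Median = middle value = 80.90

θ* = 80.90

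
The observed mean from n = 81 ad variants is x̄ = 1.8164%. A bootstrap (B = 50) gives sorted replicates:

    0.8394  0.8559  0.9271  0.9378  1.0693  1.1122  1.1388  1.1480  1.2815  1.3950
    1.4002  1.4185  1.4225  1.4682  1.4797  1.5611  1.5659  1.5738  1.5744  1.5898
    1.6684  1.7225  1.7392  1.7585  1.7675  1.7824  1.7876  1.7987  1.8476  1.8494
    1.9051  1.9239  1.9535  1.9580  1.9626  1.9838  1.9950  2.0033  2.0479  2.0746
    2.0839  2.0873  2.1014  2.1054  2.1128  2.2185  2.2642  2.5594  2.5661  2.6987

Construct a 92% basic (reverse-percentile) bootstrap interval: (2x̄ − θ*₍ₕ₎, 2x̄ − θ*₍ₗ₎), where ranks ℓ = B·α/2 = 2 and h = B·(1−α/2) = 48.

Percentile endpoints at ranks 2 and 48: θ*₍2₎ = 0.8559, θ*₍48₎ = 2.5594.
Basic interval reflects these around x̄:
  lower = 2 × 1.8164 − 2.5594 = 1.0734
  upper = 2 × 1.8164 − 0.8559 = 2.7769

(1.0734, 2.7769)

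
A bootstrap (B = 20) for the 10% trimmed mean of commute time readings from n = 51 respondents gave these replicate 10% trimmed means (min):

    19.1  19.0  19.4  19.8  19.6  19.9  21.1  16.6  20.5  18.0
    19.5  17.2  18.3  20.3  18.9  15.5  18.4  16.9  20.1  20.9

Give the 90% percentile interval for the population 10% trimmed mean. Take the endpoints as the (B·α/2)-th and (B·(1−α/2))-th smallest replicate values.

Sorted replicates: 15.5, 16.6, 16.9, 17.2, 18.0, 18.3, 18.4, 18.9, 19.0, 19.1, 19.4, 19.5, 19.6, 19.8, 19.9, 20.1, 20.3, 20.5, 20.9, 21.1
α = 0.10; lower rank = 20 × 0.050 = 1; upper rank = 20 × 0.950 = 19.
The 1st smallest replicate is 15.5; the 19th is 20.9.

(15.5, 20.9)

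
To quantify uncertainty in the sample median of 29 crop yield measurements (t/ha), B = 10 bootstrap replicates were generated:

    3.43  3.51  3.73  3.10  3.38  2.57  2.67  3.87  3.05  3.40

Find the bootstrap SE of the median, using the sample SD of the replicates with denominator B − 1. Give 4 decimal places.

Bootstrap SE is the standard deviation of the 10 replicate medians.
Mean of replicates: (3.43 + 3.51 + 3.73 + 3.10 + 3.38 + 2.57 + 2.67 + 3.87 + 3.05 + 3.40) / 10 = 32.71000 / 10 = 3.27100
Sum of squared deviations: (+0.15900)² + (+0.23900)² + (+0.45900)² + (−0.17100)² + (+0.10900)² + (−0.70100)² + (−0.60100)² + (+0.59900)² + (−0.22100)² + (+0.12900)² = 1.61109
Variance = 1.61109 / 9 = 0.17901
SE* = √0.17901

SE* = 0.4231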